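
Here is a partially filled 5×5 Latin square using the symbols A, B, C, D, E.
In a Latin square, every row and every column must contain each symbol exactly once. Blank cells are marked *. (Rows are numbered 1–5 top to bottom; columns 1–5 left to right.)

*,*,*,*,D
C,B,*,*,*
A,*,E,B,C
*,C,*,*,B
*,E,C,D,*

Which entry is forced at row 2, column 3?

D

Row 1, column 2: row 1 has {D} and column 2 has {B, C, E}, leaving only A.
Row 1, column 3: row 1 has {A, D} and column 3 has {C, E}, leaving only B.
Row 1, column 1: row 1 has {A, B, D} and column 1 has {A, C}, leaving only E.
Row 1, column 4: row 1 has {A, B, D, E} and column 4 has {B, D}, leaving only C.
Row 3, column 2: row 3 has {A, B, C, E} and column 2 has {A, B, C, E}, leaving only D.
Row 4, column 1: row 4 has {B, C} and column 1 has {A, C, E}, leaving only D.
Row 4, column 3: row 4 has {B, C, D} and column 3 has {B, C, E}, leaving only A.
Row 2 already has {B, C} and column 3 already has {A, B, C, E}, so row 2, column 3 must be D.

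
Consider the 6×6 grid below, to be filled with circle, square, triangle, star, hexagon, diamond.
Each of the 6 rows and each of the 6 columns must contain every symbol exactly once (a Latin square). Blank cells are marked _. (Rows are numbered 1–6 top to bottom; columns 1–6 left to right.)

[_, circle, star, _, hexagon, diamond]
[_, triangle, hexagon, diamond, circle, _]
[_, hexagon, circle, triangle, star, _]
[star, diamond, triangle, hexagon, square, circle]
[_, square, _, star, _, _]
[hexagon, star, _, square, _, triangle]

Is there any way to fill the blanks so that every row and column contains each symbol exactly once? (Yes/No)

Row 1, column 4: row 1 together with column 4 already contain {circle, square, triangle, star, hexagon, diamond} — every symbol — so nothing can go there. The grid has no valid completion.

No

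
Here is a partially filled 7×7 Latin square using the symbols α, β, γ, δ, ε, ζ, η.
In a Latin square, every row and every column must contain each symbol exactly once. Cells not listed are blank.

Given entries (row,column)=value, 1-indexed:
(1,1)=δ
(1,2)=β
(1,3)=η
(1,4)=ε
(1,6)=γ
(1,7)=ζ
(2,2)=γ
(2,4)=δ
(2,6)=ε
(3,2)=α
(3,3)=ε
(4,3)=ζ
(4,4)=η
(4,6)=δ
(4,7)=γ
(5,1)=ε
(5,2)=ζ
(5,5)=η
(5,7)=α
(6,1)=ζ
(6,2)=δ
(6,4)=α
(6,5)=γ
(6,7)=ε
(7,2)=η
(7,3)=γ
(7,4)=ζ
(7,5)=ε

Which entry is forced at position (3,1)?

γ

Row 1, column 5: row 1 has {β, γ, δ, ε, ζ, η} and column 5 has {γ, ε, η}, leaving only α.
Row 4, column 2: row 4 has {γ, δ, ζ, η} and column 2 has {α, β, γ, δ, ζ, η}, leaving only ε.
Row 4, column 5: row 4 has {γ, δ, ε, ζ, η} and column 5 has {α, γ, ε, η}, leaving only β.
Row 2, column 5: row 2 has {γ, δ, ε} and column 5 has {α, β, γ, ε, η}, leaving only ζ.
Row 3, column 5: row 3 has {α, ε} and column 5 has {α, β, γ, ε, ζ, η}, leaving only δ.
Row 4, column 1: row 4 has {β, γ, δ, ε, ζ, η} and column 1 has {δ, ε, ζ}, leaving only α.
Row 5, column 6: row 5 has {α, ε, ζ, η} and column 6 has {γ, δ, ε}, leaving only β.
Row 5, column 3: row 5 has {α, β, ε, ζ, η} and column 3 has {γ, ε, ζ, η}, leaving only δ.
Row 5, column 4: row 5 has {α, β, δ, ε, ζ, η} and column 4 has {α, δ, ε, ζ, η}, leaving only γ.
Row 3, column 4: row 3 has {α, δ, ε} and column 4 has {α, γ, δ, ε, ζ, η}, leaving only β.
Row 3, column 7: row 3 has {α, β, δ, ε} and column 7 has {α, γ, ε, ζ}, leaving only η.
Row 3 already has {α, β, δ, ε, η} and column 1 already has {α, δ, ε, ζ}, so row 3, column 1 must be γ.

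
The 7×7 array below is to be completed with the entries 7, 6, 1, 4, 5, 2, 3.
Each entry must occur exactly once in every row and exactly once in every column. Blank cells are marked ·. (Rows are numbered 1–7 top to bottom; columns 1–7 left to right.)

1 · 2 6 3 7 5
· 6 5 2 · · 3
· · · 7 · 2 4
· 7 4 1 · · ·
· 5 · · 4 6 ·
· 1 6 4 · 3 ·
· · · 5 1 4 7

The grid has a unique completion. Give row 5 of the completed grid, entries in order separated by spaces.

Row 5, column 4: row 5 has {6, 4, 5} and column 4 has {7, 6, 1, 4, 5, 2}, leaving only 3.
Row 1, column 2: row 1 has {7, 6, 1, 5, 2, 3} and column 2 has {7, 6, 1, 5}, leaving only 4.
Row 2, column 5: row 2 has {6, 5, 2, 3} and column 5 has {1, 4, 3}, leaving only 7.
Row 2, column 1: row 2 has {7, 6, 5, 2, 3} and column 1 has {1}, leaving only 4.
Row 2, column 6: row 2 has {7, 6, 4, 5, 2, 3} and column 6 has {7, 6, 4, 2, 3}, leaving only 1.
Row 3, column 2: row 3 has {7, 4, 2} and column 2 has {7, 6, 1, 4, 5}, leaving only 3.
Row 3, column 3: row 3 has {7, 4, 2, 3} and column 3 has {6, 4, 5, 2}, leaving only 1.
Row 5, column 3: row 5 has {6, 4, 5, 3} and column 3 has {6, 1, 4, 5, 2}, leaving only 7.
Row 5, column 1: row 5 has {7, 6, 4, 5, 3} and column 1 has {1, 4}, leaving only 2.
Row 5, column 7: row 5 has {7, 6, 4, 5, 2, 3} and column 7 has {7, 4, 5, 3}, leaving only 1.
So row 5 reads: 2 5 7 3 4 6 1.

2 5 7 3 4 6 1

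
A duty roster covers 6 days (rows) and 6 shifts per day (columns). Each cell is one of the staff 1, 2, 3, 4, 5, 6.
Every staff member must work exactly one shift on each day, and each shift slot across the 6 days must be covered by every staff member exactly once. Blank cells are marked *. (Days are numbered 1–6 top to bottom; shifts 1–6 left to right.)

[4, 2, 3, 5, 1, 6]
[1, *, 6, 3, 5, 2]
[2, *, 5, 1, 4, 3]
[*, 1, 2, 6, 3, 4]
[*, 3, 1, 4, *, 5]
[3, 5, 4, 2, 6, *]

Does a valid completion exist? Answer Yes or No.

No day or shift among the givens repeats a symbol, and propagating forced cells runs into no contradiction.
One valid completion exists (for instance, 4 2 3 5 1 6 / 1 4 6 3 5 2 / 2 6 5 1 4 3 / 5 1 2 6 3 4 / 6 3 1 4 2 5 / 3 5 4 2 6 1).

Yes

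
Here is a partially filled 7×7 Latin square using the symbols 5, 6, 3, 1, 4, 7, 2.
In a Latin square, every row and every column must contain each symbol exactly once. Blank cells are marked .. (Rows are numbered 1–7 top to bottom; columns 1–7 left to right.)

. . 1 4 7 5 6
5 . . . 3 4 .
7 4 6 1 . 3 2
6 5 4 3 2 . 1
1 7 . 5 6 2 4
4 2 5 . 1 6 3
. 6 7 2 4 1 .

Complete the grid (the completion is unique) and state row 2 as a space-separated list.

5 1 2 6 3 4 7

Row 2, column 2: row 2 has {5, 3, 4} and column 2 has {5, 6, 4, 7, 2}, leaving only 1.
Row 2, column 3: row 2 has {5, 3, 1, 4} and column 3 has {5, 6, 1, 4, 7}, leaving only 2.
Row 2, column 7: row 2 has {5, 3, 1, 4, 2} and column 7 has {6, 3, 1, 4, 2}, leaving only 7.
Row 2, column 4: row 2 has {5, 3, 1, 4, 7, 2} and column 4 has {5, 3, 1, 4, 2}, leaving only 6.
So row 2 reads: 5 1 2 6 3 4 7.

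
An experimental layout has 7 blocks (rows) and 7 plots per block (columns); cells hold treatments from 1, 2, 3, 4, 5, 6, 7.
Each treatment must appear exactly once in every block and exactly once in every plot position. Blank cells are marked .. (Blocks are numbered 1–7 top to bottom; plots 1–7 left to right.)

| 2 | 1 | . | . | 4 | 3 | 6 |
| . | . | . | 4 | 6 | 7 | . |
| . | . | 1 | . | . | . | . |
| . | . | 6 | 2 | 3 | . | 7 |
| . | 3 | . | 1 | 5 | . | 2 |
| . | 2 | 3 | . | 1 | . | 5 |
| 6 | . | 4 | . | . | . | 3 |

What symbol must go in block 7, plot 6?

Block 2, plot 2: block 2 has {4, 6, 7} and plot 2 has {1, 2, 3}, leaving only 5.
Block 2, plot 3: block 2 has {4, 5, 6, 7} and plot 3 has {1, 3, 4, 6}, leaving only 2.
Block 2, plot 7: block 2 has {2, 4, 5, 6, 7} and plot 7 has {2, 3, 5, 6, 7}, leaving only 1.
Block 2, plot 1: block 2 has {1, 2, 4, 5, 6, 7} and plot 1 has {2, 6}, leaving only 3.
Block 3, plot 7: block 3 has {1} and plot 7 has {1, 2, 3, 5, 6, 7}, leaving only 4.
Block 4, plot 2: block 4 has {2, 3, 6, 7} and plot 2 has {1, 2, 3, 5}, leaving only 4.
Block 5, plot 3: block 5 has {1, 2, 3, 5} and plot 3 has {1, 2, 3, 4, 6}, leaving only 7.
Block 1, plot 3: block 1 has {1, 2, 3, 4, 6} and plot 3 has {1, 2, 3, 4, 6, 7}, leaving only 5.
Block 1, plot 4: block 1 has {1, 2, 3, 4, 5, 6} and plot 4 has {1, 2, 4}, leaving only 7.
Block 5, plot 1: block 5 has {1, 2, 3, 5, 7} and plot 1 has {2, 3, 6}, leaving only 4.
Block 5, plot 6: block 5 has {1, 2, 3, 4, 5, 7} and plot 6 has {3, 7}, leaving only 6.
Block 6, plot 1: block 6 has {1, 2, 3, 5} and plot 1 has {2, 3, 4, 6}, leaving only 7.
Block 3, plot 1: block 3 has {1, 4} and plot 1 has {2, 3, 4, 6, 7}, leaving only 5.
Block 3, plot 6: block 3 has {1, 4, 5} and plot 6 has {3, 6, 7}, leaving only 2.
Block 3, plot 5: block 3 has {1, 2, 4, 5} and plot 5 has {1, 3, 4, 5, 6}, leaving only 7.
Block 3, plot 2: block 3 has {1, 2, 4, 5, 7} and plot 2 has {1, 2, 3, 4, 5}, leaving only 6.
Block 3, plot 4: block 3 has {1, 2, 4, 5, 6, 7} and plot 4 has {1, 2, 4, 7}, leaving only 3.
Block 4, plot 1: block 4 has {2, 3, 4, 6, 7} and plot 1 has {2, 3, 4, 5, 6, 7}, leaving only 1.
Block 4, plot 6: block 4 has {1, 2, 3, 4, 6, 7} and plot 6 has {2, 3, 6, 7}, leaving only 5.
Block 7 already has {3, 4, 6} and plot 6 already has {2, 3, 5, 6, 7}, so block 7, plot 6 must be 1.

1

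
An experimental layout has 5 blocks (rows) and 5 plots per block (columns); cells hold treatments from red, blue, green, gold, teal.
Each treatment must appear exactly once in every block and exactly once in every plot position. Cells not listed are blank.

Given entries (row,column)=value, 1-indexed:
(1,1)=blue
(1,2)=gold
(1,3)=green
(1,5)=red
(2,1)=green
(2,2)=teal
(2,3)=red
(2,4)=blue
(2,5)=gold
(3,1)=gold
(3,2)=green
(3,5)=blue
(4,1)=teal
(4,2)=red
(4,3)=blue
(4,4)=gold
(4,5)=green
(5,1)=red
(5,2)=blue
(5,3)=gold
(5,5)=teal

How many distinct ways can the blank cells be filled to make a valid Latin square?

1

Block 1, plot 4: eliminating its block and plot leaves {teal}.
Block 3, plot 3: eliminating its block and plot leaves {teal}.
Block 3, plot 4: eliminating its block and plot leaves {red, teal}.
Block 5, plot 4: eliminating its block and plot leaves {green}.
Only one assignment across all blanks avoids any block or plot repeat, giving 1 completion.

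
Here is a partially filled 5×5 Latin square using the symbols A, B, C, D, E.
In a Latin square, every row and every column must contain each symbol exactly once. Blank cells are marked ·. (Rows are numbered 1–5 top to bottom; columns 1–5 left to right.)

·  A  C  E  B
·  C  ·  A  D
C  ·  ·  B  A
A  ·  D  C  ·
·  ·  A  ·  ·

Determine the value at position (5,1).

Row 1, column 1: row 1 has {A, B, C, E} and column 1 has {A, C}, leaving only D.
Row 3, column 3: row 3 has {A, B, C} and column 3 has {A, C, D}, leaving only E.
Row 2, column 3: row 2 has {A, C, D} and column 3 has {A, C, D, E}, leaving only B.
Row 2, column 1: row 2 has {A, B, C, D} and column 1 has {A, C, D}, leaving only E.
Row 5 already has {A} and column 1 already has {A, C, D, E}, so row 5, column 1 must be B.

B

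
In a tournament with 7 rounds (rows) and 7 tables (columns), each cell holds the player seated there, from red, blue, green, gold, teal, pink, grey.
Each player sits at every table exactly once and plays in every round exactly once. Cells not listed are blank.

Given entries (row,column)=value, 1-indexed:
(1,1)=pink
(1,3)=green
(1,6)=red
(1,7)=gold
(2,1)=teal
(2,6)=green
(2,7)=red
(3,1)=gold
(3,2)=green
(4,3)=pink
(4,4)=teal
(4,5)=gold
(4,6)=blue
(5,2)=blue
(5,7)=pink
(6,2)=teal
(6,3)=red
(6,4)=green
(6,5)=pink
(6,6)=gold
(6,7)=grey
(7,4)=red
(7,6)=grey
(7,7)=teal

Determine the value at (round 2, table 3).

blue

Round 1, table 2: round 1 has {red, green, gold, pink} and table 2 has {blue, green, teal}, leaving only grey.
Round 1, table 4: round 1 has {red, green, gold, pink, grey} and table 4 has {red, green, teal}, leaving only blue.
Round 1, table 5: round 1 has {red, blue, green, gold, pink, grey} and table 5 has {gold, pink}, leaving only teal.
Round 3, table 7: round 3 has {green, gold} and table 7 has {red, gold, teal, pink, grey}, leaving only blue.
Round 4, table 2: round 4 has {blue, gold, teal, pink} and table 2 has {blue, green, teal, grey}, leaving only red.
Round 4, table 7: round 4 has {red, blue, gold, teal, pink} and table 7 has {red, blue, gold, teal, pink, grey}, leaving only green.
Round 4, table 1: round 4 has {red, blue, green, gold, teal, pink} and table 1 has {gold, teal, pink}, leaving only grey.
Round 5, table 6: round 5 has {blue, pink} and table 6 has {red, blue, green, gold, grey}, leaving only teal.
Round 3, table 6: round 3 has {blue, green, gold} and table 6 has {red, blue, green, gold, teal, grey}, leaving only pink.
Round 3, table 4: round 3 has {blue, green, gold, pink} and table 4 has {red, blue, green, teal}, leaving only grey.
Round 3, table 3: round 3 has {blue, green, gold, pink, grey} and table 3 has {red, green, pink}, leaving only teal.
Round 3, table 5: round 3 has {blue, green, gold, teal, pink, grey} and table 5 has {gold, teal, pink}, leaving only red.
Round 5, table 4: round 5 has {blue, teal, pink} and table 4 has {red, blue, green, teal, grey}, leaving only gold.
Round 2, table 4: round 2 has {red, green, teal} and table 4 has {red, blue, green, gold, teal, grey}, leaving only pink.
Round 2, table 2: round 2 has {red, green, teal, pink} and table 2 has {red, blue, green, teal, grey}, leaving only gold.
Round 5, table 3: round 5 has {blue, gold, teal, pink} and table 3 has {red, green, teal, pink}, leaving only grey.
Round 2 already has {red, green, gold, teal, pink} and table 3 already has {red, green, teal, pink, grey}, so round 2, table 3 must be blue.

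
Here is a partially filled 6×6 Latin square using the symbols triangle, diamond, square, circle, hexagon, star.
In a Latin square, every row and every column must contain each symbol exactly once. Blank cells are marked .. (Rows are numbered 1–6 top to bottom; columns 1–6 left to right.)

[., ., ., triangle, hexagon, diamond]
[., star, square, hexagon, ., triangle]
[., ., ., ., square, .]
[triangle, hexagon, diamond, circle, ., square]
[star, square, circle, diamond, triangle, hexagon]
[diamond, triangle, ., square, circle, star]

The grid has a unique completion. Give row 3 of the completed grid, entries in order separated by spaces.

hexagon diamond triangle star square circle

Row 3, column 4: row 3 has {square} and column 4 has {triangle, diamond, square, circle, hexagon}, leaving only star.
Row 3, column 6: row 3 has {square, star} and column 6 has {triangle, diamond, square, hexagon, star}, leaving only circle.
Row 3, column 1: row 3 has {square, circle, star} and column 1 has {triangle, diamond, star}, leaving only hexagon.
Row 3, column 2: row 3 has {square, circle, hexagon, star} and column 2 has {triangle, square, hexagon, star}, leaving only diamond.
Row 3, column 3: row 3 has {diamond, square, circle, hexagon, star} and column 3 has {diamond, square, circle}, leaving only triangle.
So row 3 reads: hexagon diamond triangle star square circle.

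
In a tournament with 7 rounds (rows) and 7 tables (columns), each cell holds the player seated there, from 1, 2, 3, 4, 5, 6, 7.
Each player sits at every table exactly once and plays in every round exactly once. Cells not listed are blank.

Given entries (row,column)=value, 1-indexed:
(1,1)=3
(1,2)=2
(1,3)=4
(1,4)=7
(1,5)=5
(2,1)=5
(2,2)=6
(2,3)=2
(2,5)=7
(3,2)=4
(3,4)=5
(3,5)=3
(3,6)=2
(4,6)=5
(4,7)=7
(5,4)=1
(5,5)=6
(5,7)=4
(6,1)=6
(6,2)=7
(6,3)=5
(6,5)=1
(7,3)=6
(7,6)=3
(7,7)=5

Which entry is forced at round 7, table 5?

Round 5, table 6: round 5 has {1, 4, 6} and table 6 has {2, 3, 5}, leaving only 7.
Round 5, table 1: round 5 has {1, 4, 6, 7} and table 1 has {3, 5, 6}, leaving only 2.
Round 5, table 3: round 5 has {1, 2, 4, 6, 7} and table 3 has {2, 4, 5, 6}, leaving only 3.
Round 4, table 3: round 4 has {5, 7} and table 3 has {2, 3, 4, 5, 6}, leaving only 1.
Round 3, table 3: round 3 has {2, 3, 4, 5} and table 3 has {1, 2, 3, 4, 5, 6}, leaving only 7.
Round 3, table 1: round 3 has {2, 3, 4, 5, 7} and table 1 has {2, 3, 5, 6}, leaving only 1.
Round 3, table 7: round 3 has {1, 2, 3, 4, 5, 7} and table 7 has {4, 5, 7}, leaving only 6.
Round 1, table 7: round 1 has {2, 3, 4, 5, 7} and table 7 has {4, 5, 6, 7}, leaving only 1.
Round 1, table 6: round 1 has {1, 2, 3, 4, 5, 7} and table 6 has {2, 3, 5, 7}, leaving only 6.
Round 2, table 7: round 2 has {2, 5, 6, 7} and table 7 has {1, 4, 5, 6, 7}, leaving only 3.
Round 2, table 4: round 2 has {2, 3, 5, 6, 7} and table 4 has {1, 5, 7}, leaving only 4.
Round 2, table 6: round 2 has {2, 3, 4, 5, 6, 7} and table 6 has {2, 3, 5, 6, 7}, leaving only 1.
Round 4, table 1: round 4 has {1, 5, 7} and table 1 has {1, 2, 3, 5, 6}, leaving only 4.
Round 4, table 2: round 4 has {1, 4, 5, 7} and table 2 has {2, 4, 6, 7}, leaving only 3.
Round 4, table 5: round 4 has {1, 3, 4, 5, 7} and table 5 has {1, 3, 5, 6, 7}, leaving only 2.
Round 7 already has {3, 5, 6} and table 5 already has {1, 2, 3, 5, 6, 7}, so round 7, table 5 must be 4.

4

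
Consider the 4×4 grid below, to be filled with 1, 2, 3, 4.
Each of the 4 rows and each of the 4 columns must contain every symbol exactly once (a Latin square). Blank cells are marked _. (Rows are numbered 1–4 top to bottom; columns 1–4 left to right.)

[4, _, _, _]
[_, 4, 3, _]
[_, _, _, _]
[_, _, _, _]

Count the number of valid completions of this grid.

Row 1, column 2: eliminating its row and column leaves {1, 2, 3}.
Row 1, column 3: eliminating its row and column leaves {1, 2}.
Row 1, column 4: eliminating its row and column leaves {1, 2, 3}.
Row 2, column 1: eliminating its row and column leaves {1, 2}.
Row 2, column 4: eliminating its row and column leaves {1, 2}.
Row 3, column 1: eliminating its row and column leaves {1, 2, 3}.
Row 3, column 2: eliminating its row and column leaves {1, 2, 3}.
Row 3, column 3: eliminating its row and column leaves {1, 2, 4}.
Row 3, column 4: eliminating its row and column leaves {1, 2, 3, 4}.
Row 4, column 1: eliminating its row and column leaves {1, 2, 3}.
Row 4, column 2: eliminating its row and column leaves {1, 2, 3}.
Row 4, column 3: eliminating its row and column leaves {1, 2, 4}.
Row 4, column 4: eliminating its row and column leaves {1, 2, 3, 4}.
Enumerating the assignments across these blanks that avoid any row or column repeat gives 16 completions.

16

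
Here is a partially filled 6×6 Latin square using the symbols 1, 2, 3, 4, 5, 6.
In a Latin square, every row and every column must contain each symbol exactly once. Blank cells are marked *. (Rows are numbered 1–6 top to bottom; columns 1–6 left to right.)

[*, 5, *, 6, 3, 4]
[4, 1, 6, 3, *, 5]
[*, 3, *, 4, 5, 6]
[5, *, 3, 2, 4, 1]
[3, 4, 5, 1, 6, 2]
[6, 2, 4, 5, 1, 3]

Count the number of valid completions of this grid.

2

Row 1, column 1: eliminating its row and column leaves {1, 2}.
Row 1, column 3: eliminating its row and column leaves {1, 2}.
Row 2, column 5: eliminating its row and column leaves {2}.
Row 3, column 1: eliminating its row and column leaves {1, 2}.
Row 3, column 3: eliminating its row and column leaves {1, 2}.
Row 4, column 2: eliminating its row and column leaves {6}.
Enumerating the assignments across these blanks that avoid any row or column repeat gives 2 completions.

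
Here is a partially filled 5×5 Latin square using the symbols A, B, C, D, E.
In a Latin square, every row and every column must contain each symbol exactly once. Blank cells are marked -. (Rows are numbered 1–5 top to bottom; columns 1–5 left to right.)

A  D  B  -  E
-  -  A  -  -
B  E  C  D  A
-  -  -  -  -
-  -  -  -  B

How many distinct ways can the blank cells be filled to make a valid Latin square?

4

Row 1, column 4: eliminating its row and column leaves {C}.
Row 2, column 1: eliminating its row and column leaves {C, D, E}.
Row 2, column 2: eliminating its row and column leaves {B, C}.
Row 2, column 4: eliminating its row and column leaves {B, C, E}.
Row 2, column 5: eliminating its row and column leaves {C, D}.
Row 4, column 1: eliminating its row and column leaves {C, D, E}.
Row 4, column 2: eliminating its row and column leaves {A, B, C}.
Row 4, column 3: eliminating its row and column leaves {D, E}.
Row 4, column 4: eliminating its row and column leaves {A, B, C, E}.
Row 4, column 5: eliminating its row and column leaves {C, D}.
Row 5, column 1: eliminating its row and column leaves {C, D, E}.
Row 5, column 2: eliminating its row and column leaves {A, C}.
Row 5, column 3: eliminating its row and column leaves {D, E}.
Row 5, column 4: eliminating its row and column leaves {A, C, E}.
Enumerating the assignments across these blanks that avoid any row or column repeat gives 4 completions.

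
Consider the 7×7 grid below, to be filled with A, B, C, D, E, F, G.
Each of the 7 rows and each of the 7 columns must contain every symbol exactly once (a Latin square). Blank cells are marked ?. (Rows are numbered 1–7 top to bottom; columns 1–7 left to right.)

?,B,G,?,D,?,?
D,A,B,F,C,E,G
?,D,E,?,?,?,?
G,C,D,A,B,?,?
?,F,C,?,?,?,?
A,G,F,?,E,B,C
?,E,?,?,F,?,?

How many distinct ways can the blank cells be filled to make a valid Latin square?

Row 1, column 1: eliminating its row and column leaves {C, E, F}.
Row 1, column 4: eliminating its row and column leaves {C, E}.
Row 1, column 6: eliminating its row and column leaves {A, C, F}.
Row 1, column 7: eliminating its row and column leaves {A, E, F}.
Row 3, column 1: eliminating its row and column leaves {B, C, F}.
Row 3, column 4: eliminating its row and column leaves {B, C, G}.
Row 3, column 5: eliminating its row and column leaves {A, G}.
Row 3, column 6: eliminating its row and column leaves {A, C, F, G}.
Row 3, column 7: eliminating its row and column leaves {A, B, F}.
Row 4, column 6: eliminating its row and column leaves {F}.
Row 4, column 7: eliminating its row and column leaves {E, F}.
Row 5, column 1: eliminating its row and column leaves {B, E}.
Row 5, column 4: eliminating its row and column leaves {B, D, E, G}.
Row 5, column 5: eliminating its row and column leaves {A, G}.
Row 5, column 6: eliminating its row and column leaves {A, D, G}.
Row 5, column 7: eliminating its row and column leaves {A, B, D, E}.
Row 6, column 4: eliminating its row and column leaves {D}.
Row 7, column 1: eliminating its row and column leaves {B, C}.
Row 7, column 3: eliminating its row and column leaves {A}.
Row 7, column 4: eliminating its row and column leaves {B, C, D, G}.
Row 7, column 6: eliminating its row and column leaves {A, C, D, G}.
Row 7, column 7: eliminating its row and column leaves {A, B, D}.
Enumerating the assignments across these blanks that avoid any row or column repeat gives 9 completions.

9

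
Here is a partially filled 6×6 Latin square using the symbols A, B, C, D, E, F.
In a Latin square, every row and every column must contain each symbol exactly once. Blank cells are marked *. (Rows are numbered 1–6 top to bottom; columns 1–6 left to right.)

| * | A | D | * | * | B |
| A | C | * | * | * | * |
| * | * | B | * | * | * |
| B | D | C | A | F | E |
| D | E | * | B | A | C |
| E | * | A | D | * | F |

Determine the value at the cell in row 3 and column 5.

Row 2, column 6: row 2 has {A, C} and column 6 has {B, C, E, F}, leaving only D.
Row 3, column 2: row 3 has {B} and column 2 has {A, C, D, E}, leaving only F.
Row 3, column 1: row 3 has {B, F} and column 1 has {A, B, D, E}, leaving only C.
Row 1, column 1: row 1 has {A, B, D} and column 1 has {A, B, C, D, E}, leaving only F.
Row 3, column 4: row 3 has {B, C, F} and column 4 has {A, B, D}, leaving only E.
Row 3 already has {B, C, E, F} and column 5 already has {A, F}, so row 3, column 5 must be D.

D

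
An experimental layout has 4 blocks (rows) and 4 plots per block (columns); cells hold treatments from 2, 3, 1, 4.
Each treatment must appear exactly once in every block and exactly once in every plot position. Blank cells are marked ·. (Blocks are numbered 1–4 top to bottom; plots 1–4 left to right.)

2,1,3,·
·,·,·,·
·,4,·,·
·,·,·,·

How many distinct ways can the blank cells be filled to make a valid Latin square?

8

Block 1, plot 4: eliminating its block and plot leaves {4}.
Block 2, plot 1: eliminating its block and plot leaves {3, 1, 4}.
Block 2, plot 2: eliminating its block and plot leaves {2, 3}.
Block 2, plot 3: eliminating its block and plot leaves {2, 1, 4}.
Block 2, plot 4: eliminating its block and plot leaves {2, 3, 1, 4}.
Block 3, plot 1: eliminating its block and plot leaves {3, 1}.
Block 3, plot 3: eliminating its block and plot leaves {2, 1}.
Block 3, plot 4: eliminating its block and plot leaves {2, 3, 1}.
Block 4, plot 1: eliminating its block and plot leaves {3, 1, 4}.
Block 4, plot 2: eliminating its block and plot leaves {2, 3}.
Block 4, plot 3: eliminating its block and plot leaves {2, 1, 4}.
Block 4, plot 4: eliminating its block and plot leaves {2, 3, 1, 4}.
Enumerating the assignments across these blanks that avoid any block or plot repeat gives 8 completions.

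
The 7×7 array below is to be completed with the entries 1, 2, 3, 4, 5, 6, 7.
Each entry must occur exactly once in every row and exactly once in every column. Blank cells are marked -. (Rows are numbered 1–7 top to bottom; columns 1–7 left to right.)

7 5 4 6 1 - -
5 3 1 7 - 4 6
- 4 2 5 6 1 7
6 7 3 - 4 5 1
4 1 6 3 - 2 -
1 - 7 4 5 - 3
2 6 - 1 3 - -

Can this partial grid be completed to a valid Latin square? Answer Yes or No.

Yes

No row or column among the givens repeats a symbol, and propagating forced cells runs into no contradiction.
One valid completion exists (for instance, 7 5 4 6 1 3 2 / 5 3 1 7 2 4 6 / 3 4 2 5 6 1 7 / 6 7 3 2 4 5 1 / 4 1 6 3 7 2 5 / 1 2 7 4 5 6 3 / 2 6 5 1 3 7 4).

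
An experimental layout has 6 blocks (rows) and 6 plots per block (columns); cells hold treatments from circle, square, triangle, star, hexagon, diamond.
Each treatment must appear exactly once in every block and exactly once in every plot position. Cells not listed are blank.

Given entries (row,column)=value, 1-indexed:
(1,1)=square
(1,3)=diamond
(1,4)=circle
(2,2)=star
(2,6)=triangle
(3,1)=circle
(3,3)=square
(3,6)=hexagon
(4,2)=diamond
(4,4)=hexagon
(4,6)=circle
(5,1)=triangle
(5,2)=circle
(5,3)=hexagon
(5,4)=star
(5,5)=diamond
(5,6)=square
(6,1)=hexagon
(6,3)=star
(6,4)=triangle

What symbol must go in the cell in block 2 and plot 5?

Block 1, plot 6: block 1 has {circle, square, diamond} and plot 6 has {circle, square, triangle, hexagon}, leaving only star.
Block 2, plot 1: block 2 has {triangle, star} and plot 1 has {circle, square, triangle, hexagon}, leaving only diamond.
Block 2, plot 3: block 2 has {triangle, star, diamond} and plot 3 has {square, star, hexagon, diamond}, leaving only circle.
Block 2, plot 4: block 2 has {circle, triangle, star, diamond} and plot 4 has {circle, triangle, star, hexagon}, leaving only square.
Block 2 already has {circle, square, triangle, star, diamond} and plot 5 already has {diamond}, so block 2, plot 5 must be hexagon.

hexagon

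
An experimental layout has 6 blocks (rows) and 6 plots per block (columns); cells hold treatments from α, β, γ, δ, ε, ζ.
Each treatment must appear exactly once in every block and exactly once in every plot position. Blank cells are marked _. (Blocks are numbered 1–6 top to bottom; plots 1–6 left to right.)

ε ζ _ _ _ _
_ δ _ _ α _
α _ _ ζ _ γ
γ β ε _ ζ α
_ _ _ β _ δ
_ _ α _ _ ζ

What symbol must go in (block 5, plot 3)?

Block 1, plot 6: block 1 has {ε, ζ} and plot 6 has {α, γ, δ, ζ}, leaving only β.
Block 2, plot 6: block 2 has {α, δ} and plot 6 has {α, β, γ, δ, ζ}, leaving only ε.
Block 2, plot 4: block 2 has {α, δ, ε} and plot 4 has {β, ζ}, leaving only γ.
Block 3, plot 2: block 3 has {α, γ, ζ} and plot 2 has {β, δ, ζ}, leaving only ε.
Block 4, plot 4: block 4 has {α, β, γ, ε, ζ} and plot 4 has {β, γ, ζ}, leaving only δ.
Block 1, plot 4: block 1 has {β, ε, ζ} and plot 4 has {β, γ, δ, ζ}, leaving only α.
Block 5, plot 1: block 5 has {β, δ} and plot 1 has {α, γ, ε}, leaving only ζ.
Block 5 already has {β, δ, ζ} and plot 3 already has {α, ε}, so block 5, plot 3 must be γ.

γ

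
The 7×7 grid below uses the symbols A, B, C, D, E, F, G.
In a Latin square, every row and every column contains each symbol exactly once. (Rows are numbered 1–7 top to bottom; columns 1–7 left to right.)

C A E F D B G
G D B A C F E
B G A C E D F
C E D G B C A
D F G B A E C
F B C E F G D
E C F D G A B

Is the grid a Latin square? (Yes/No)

Row 6 contains F twice (at columns 1 and 5); row 4 is also not a permutation.

No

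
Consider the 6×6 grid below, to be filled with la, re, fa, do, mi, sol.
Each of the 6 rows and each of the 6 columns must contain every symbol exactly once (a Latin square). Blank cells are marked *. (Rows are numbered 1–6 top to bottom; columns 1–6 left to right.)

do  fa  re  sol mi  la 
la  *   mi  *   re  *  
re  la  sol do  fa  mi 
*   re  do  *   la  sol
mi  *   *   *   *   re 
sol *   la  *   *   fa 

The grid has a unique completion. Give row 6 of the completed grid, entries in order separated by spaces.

sol mi la re do fa

Row 6, column 5: row 6 has {la, fa, sol} and column 5 has {la, re, fa, mi}, leaving only do.
Row 6, column 2: row 6 has {la, fa, do, sol} and column 2 has {la, re, fa}, leaving only mi.
Row 6, column 4: row 6 has {la, fa, do, mi, sol} and column 4 has {do, sol}, leaving only re.
So row 6 reads: sol mi la re do fa.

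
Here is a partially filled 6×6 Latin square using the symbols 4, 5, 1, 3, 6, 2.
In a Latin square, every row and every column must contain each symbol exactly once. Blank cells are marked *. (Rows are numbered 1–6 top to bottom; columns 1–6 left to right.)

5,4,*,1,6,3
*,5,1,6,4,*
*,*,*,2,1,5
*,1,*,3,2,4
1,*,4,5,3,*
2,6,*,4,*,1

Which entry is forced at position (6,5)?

Row 6 already has {4, 1, 6, 2} and column 5 already has {4, 1, 3, 6, 2}, so row 6, column 5 must be 5.

5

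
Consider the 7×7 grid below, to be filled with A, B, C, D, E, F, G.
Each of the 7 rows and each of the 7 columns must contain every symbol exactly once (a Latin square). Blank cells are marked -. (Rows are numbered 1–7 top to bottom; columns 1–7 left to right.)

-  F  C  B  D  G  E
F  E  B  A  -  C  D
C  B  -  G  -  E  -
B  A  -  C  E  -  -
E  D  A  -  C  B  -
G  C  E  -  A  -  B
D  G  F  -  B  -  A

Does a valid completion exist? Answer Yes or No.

No

Row 7, column 6: row 7 together with column 6 already contain {A, B, C, D, E, F, G} — every symbol — so nothing can go there. The grid has no valid completion.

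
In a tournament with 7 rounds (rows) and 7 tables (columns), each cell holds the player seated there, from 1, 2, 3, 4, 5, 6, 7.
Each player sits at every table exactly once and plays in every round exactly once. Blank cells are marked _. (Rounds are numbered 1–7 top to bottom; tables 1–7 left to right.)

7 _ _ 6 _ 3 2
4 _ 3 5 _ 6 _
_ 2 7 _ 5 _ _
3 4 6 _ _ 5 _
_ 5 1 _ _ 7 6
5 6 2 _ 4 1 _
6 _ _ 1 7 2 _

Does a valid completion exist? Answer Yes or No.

Round 1, table 2: round 1 has {2, 3, 6, 7} and table 2 has {2, 4, 5, 6}, so it must be 1.
Now round 1, table 5: round 1 together with table 5 already contain {1, 2, 3, 4, 5, 6, 7} — every symbol — so nothing can go there. The grid has no valid completion.

No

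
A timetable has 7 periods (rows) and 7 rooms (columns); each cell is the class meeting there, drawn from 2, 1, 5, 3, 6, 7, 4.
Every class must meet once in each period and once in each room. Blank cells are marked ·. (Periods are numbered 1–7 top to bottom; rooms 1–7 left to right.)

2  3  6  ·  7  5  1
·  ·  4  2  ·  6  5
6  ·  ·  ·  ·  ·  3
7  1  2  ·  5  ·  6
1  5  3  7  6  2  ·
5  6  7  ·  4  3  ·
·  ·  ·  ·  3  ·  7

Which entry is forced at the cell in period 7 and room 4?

Period 1, room 4: period 1 has {2, 1, 5, 3, 6, 7} and room 4 has {2, 7}, leaving only 4.
Period 2, room 1: period 2 has {2, 5, 6, 4} and room 1 has {2, 1, 5, 6, 7}, leaving only 3.
Period 2, room 2: period 2 has {2, 5, 3, 6, 4} and room 2 has {1, 5, 3, 6}, leaving only 7.
Period 2, room 5: period 2 has {2, 5, 3, 6, 7, 4} and room 5 has {5, 3, 6, 7, 4}, leaving only 1.
Period 3, room 5: period 3 has {3, 6} and room 5 has {1, 5, 3, 6, 7, 4}, leaving only 2.
Period 3, room 2: period 3 has {2, 3, 6} and room 2 has {1, 5, 3, 6, 7}, leaving only 4.
Period 4, room 4: period 4 has {2, 1, 5, 6, 7} and room 4 has {2, 7, 4}, leaving only 3.
Period 4, room 6: period 4 has {2, 1, 5, 3, 6, 7} and room 6 has {2, 5, 3, 6}, leaving only 4.
Period 5, room 7: period 5 has {2, 1, 5, 3, 6, 7} and room 7 has {1, 5, 3, 6, 7}, leaving only 4.
Period 6, room 4: period 6 has {5, 3, 6, 7, 4} and room 4 has {2, 3, 7, 4}, leaving only 1.
Period 3, room 4: period 3 has {2, 3, 6, 4} and room 4 has {2, 1, 3, 7, 4}, leaving only 5.
Period 7 already has {3, 7} and room 4 already has {2, 1, 5, 3, 7, 4}, so period 7, room 4 must be 6.

6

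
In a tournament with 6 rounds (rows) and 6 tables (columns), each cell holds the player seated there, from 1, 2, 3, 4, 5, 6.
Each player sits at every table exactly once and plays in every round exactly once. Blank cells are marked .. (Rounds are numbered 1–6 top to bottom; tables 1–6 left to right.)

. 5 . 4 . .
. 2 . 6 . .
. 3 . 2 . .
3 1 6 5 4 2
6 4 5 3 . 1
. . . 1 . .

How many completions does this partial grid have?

Round 1, table 1: eliminating its round and table leaves {1, 2}.
Round 1, table 3: eliminating its round and table leaves {1, 2, 3}.
Round 1, table 5: eliminating its round and table leaves {1, 2, 3, 6}.
Round 1, table 6: eliminating its round and table leaves {3, 6}.
Round 2, table 1: eliminating its round and table leaves {1, 4, 5}.
Round 2, table 3: eliminating its round and table leaves {1, 3, 4}.
Round 2, table 5: eliminating its round and table leaves {1, 3, 5}.
Round 2, table 6: eliminating its round and table leaves {3, 4, 5}.
Round 3, table 1: eliminating its round and table leaves {1, 4, 5}.
Round 3, table 3: eliminating its round and table leaves {1, 4}.
Round 3, table 5: eliminating its round and table leaves {1, 5, 6}.
Round 3, table 6: eliminating its round and table leaves {4, 5, 6}.
Round 5, table 5: eliminating its round and table leaves {2}.
Round 6, table 1: eliminating its round and table leaves {2, 4, 5}.
Round 6, table 2: eliminating its round and table leaves {6}.
Round 6, table 3: eliminating its round and table leaves {2, 3, 4}.
Round 6, table 5: eliminating its round and table leaves {2, 3, 5, 6}.
Round 6, table 6: eliminating its round and table leaves {3, 4, 5, 6}.
Enumerating the assignments across these blanks that avoid any round or table repeat gives 14 completions.

14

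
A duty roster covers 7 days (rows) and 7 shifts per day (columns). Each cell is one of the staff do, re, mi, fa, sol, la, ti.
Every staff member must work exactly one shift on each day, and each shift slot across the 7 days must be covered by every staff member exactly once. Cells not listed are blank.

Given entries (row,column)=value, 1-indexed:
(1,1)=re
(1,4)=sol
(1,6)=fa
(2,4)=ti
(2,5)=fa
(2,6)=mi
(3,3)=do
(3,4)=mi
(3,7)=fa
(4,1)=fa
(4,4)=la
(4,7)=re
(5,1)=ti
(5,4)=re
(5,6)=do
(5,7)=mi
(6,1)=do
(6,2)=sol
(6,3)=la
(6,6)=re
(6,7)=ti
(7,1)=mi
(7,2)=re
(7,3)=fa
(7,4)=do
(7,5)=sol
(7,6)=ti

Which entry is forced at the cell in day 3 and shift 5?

Day 4, shift 6: day 4 has {re, fa, la} and shift 6 has {do, re, mi, fa, ti}, leaving only sol.
Day 3, shift 6: day 3 has {do, mi, fa} and shift 6 has {do, re, mi, fa, sol, ti}, leaving only la.
Day 3, shift 1: day 3 has {do, mi, fa, la} and shift 1 has {do, re, mi, fa, ti}, leaving only sol.
Day 2, shift 1: day 2 has {mi, fa, ti} and shift 1 has {do, re, mi, fa, sol, ti}, leaving only la.
Day 2, shift 2: day 2 has {mi, fa, la, ti} and shift 2 has {re, sol}, leaving only do.
Day 2, shift 7: day 2 has {do, mi, fa, la, ti} and shift 7 has {re, mi, fa, ti}, leaving only sol.
Day 2, shift 3: day 2 has {do, mi, fa, sol, la, ti} and shift 3 has {do, fa, la}, leaving only re.
Day 3, shift 2: day 3 has {do, mi, fa, sol, la} and shift 2 has {do, re, sol}, leaving only ti.
Day 3 already has {do, mi, fa, sol, la, ti} and shift 5 already has {fa, sol}, so day 3, shift 5 must be re.

re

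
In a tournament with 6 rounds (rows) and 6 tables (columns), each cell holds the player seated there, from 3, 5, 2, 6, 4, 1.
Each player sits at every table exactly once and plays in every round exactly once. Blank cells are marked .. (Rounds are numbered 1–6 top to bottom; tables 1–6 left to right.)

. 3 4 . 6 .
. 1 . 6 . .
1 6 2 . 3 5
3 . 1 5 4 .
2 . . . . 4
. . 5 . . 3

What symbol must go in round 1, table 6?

Round 1, table 1: round 1 has {3, 6, 4} and table 1 has {3, 2, 1}, leaving only 5.
Round 2, table 1: round 2 has {6, 1} and table 1 has {3, 5, 2, 1}, leaving only 4.
Round 2, table 3: round 2 has {6, 4, 1} and table 3 has {5, 2, 4, 1}, leaving only 3.
Round 2, table 6: round 2 has {3, 6, 4, 1} and table 6 has {3, 5, 4}, leaving only 2.
Round 1 already has {3, 5, 6, 4} and table 6 already has {3, 5, 2, 4}, so round 1, table 6 must be 1.

1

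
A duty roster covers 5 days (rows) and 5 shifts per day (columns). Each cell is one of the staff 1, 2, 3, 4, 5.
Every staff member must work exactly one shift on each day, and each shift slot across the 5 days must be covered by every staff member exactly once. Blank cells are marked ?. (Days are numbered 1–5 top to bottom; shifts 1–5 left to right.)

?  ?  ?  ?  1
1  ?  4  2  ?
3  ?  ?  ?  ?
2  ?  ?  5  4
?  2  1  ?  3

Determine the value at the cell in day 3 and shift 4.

1

Day 2, shift 5: day 2 has {1, 2, 4} and shift 5 has {1, 3, 4}, leaving only 5.
Day 2, shift 2: day 2 has {1, 2, 4, 5} and shift 2 has {2}, leaving only 3.
Day 3, shift 5: day 3 has {3} and shift 5 has {1, 3, 4, 5}, leaving only 2.
Day 3, shift 3: day 3 has {2, 3} and shift 3 has {1, 4}, leaving only 5.
Day 4, shift 2: day 4 has {2, 4, 5} and shift 2 has {2, 3}, leaving only 1.
Day 3, shift 2: day 3 has {2, 3, 5} and shift 2 has {1, 2, 3}, leaving only 4.
Day 3 already has {2, 3, 4, 5} and shift 4 already has {2, 5}, so day 3, shift 4 must be 1.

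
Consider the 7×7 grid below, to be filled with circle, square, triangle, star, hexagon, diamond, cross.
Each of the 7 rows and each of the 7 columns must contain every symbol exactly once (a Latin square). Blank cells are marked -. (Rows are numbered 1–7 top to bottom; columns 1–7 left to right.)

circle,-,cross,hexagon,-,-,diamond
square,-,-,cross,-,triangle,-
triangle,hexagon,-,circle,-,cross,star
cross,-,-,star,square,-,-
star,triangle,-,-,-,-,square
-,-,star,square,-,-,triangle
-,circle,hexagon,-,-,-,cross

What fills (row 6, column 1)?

hexagon

Row 3, column 5: row 3 has {circle, triangle, star, hexagon, cross} and column 5 has {square}, leaving only diamond.
Row 3, column 3: row 3 has {circle, triangle, star, hexagon, diamond, cross} and column 3 has {star, hexagon, cross}, leaving only square.
Row 4, column 2: row 4 has {square, star, cross} and column 2 has {circle, triangle, hexagon}, leaving only diamond.
Row 2, column 2: row 2 has {square, triangle, cross} and column 2 has {circle, triangle, hexagon, diamond}, leaving only star.
Row 1, column 2: row 1 has {circle, hexagon, diamond, cross} and column 2 has {circle, triangle, star, hexagon, diamond}, leaving only square.
Row 1, column 6: row 1 has {circle, square, hexagon, diamond, cross} and column 6 has {triangle, cross}, leaving only star.
Row 1, column 5: row 1 has {circle, square, star, hexagon, diamond, cross} and column 5 has {square, diamond}, leaving only triangle.
Row 5, column 4: row 5 has {square, triangle, star} and column 4 has {circle, square, star, hexagon, cross}, leaving only diamond.
Row 5, column 3: row 5 has {square, triangle, star, diamond} and column 3 has {square, star, hexagon, cross}, leaving only circle.
Row 2, column 3: row 2 has {square, triangle, star, cross} and column 3 has {circle, square, star, hexagon, cross}, leaving only diamond.
Row 4, column 3: row 4 has {square, star, diamond, cross} and column 3 has {circle, square, star, hexagon, diamond, cross}, leaving only triangle.
Row 5, column 6: row 5 has {circle, square, triangle, star, diamond} and column 6 has {triangle, star, cross}, leaving only hexagon.
Row 4, column 6: row 4 has {square, triangle, star, diamond, cross} and column 6 has {triangle, star, hexagon, cross}, leaving only circle.
Row 4, column 7: row 4 has {circle, square, triangle, star, diamond, cross} and column 7 has {square, triangle, star, diamond, cross}, leaving only hexagon.
Row 2, column 7: row 2 has {square, triangle, star, diamond, cross} and column 7 has {square, triangle, star, hexagon, diamond, cross}, leaving only circle.
Row 2, column 5: row 2 has {circle, square, triangle, star, diamond, cross} and column 5 has {square, triangle, diamond}, leaving only hexagon.
Row 5, column 5: row 5 has {circle, square, triangle, star, hexagon, diamond} and column 5 has {square, triangle, hexagon, diamond}, leaving only cross.
Row 6, column 2: row 6 has {square, triangle, star} and column 2 has {circle, square, triangle, star, hexagon, diamond}, leaving only cross.
Row 6, column 5: row 6 has {square, triangle, star, cross} and column 5 has {square, triangle, hexagon, diamond, cross}, leaving only circle.
Row 6, column 6: row 6 has {circle, square, triangle, star, cross} and column 6 has {circle, triangle, star, hexagon, cross}, leaving only diamond.
Row 6 already has {circle, square, triangle, star, diamond, cross} and column 1 already has {circle, square, triangle, star, cross}, so row 6, column 1 must be hexagon.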